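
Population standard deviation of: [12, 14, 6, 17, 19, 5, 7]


Mean = 80/7
  (12-80/7)²=16/49
  (14-80/7)²=324/49
  (6-80/7)²=1444/49
  (17-80/7)²=1521/49
  (19-80/7)²=2809/49
  (5-80/7)²=2025/49
  (7-80/7)²=961/49
Σ(x-μ)² = 1300/7
σ² = (1300/7)/7 = 1300/49

σ = √(1300/49) ≈ 5.1508


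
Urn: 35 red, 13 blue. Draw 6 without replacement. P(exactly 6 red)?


Hypergeometric: C(35,6)×C(13,0)/C(48,6)
= 1623160×1/12271512 = 18445/139449

P(X=6) = 18445/139449 ≈ 13.23%


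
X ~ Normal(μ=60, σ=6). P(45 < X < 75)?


z₁=(45-60)/6=-2.5, z₂=(75-60)/6=2.5
P = Φ(2.5) - Φ(-2.5) = 0.993790 - 0.006210 = 0.987580 ≈ 0.9876

P(45 < X < 75) ≈ 0.9876


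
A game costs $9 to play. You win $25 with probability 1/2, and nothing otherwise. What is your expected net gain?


E[gain] = (25-9)×1/2 + (-9)×1/2
= 8 - 9/2 = 7/2

Expected net gain = $7/2 ≈ $3.50


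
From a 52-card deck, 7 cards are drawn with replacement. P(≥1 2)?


P(not a 2) = 48/52 = 12/13
P(none in 7 draws) = (12/13)^7 = 35831808/62748517
P(≥1 2) = 1 - 35831808/62748517 = 26916709/62748517

P = 26916709/62748517 ≈ 42.90%


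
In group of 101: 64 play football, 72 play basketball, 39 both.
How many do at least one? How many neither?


|A∪B| = 64+72-39 = 97
Neither = 101-97 = 4

At least one: 97; Neither: 4


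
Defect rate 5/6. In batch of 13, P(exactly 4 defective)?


Binomial: P(X=4) = C(13,4)×p^4×(1-p)^9
= 715 × 625/1296 × 1/10077696 = 446875/13060694016

P(X=4) = 446875/13060694016 ≈ 0.00%


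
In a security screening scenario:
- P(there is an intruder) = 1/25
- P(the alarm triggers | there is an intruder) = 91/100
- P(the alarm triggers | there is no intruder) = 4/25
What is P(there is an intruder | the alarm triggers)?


Using Bayes' theorem:
P(A|B) = P(B|A)·P(A) / P(B)

P(the alarm triggers) = 91/100 × 1/25 + 4/25 × 24/25
= 91/2500 + 96/625 = 19/100

P(there is an intruder|the alarm triggers) = (91/2500) / (19/100) = 91/475

P(there is an intruder|the alarm triggers) = 91/475 ≈ 19.16%


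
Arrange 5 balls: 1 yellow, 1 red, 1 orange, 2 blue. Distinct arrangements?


5!/(1!×1!×1!×2!) = 60

60


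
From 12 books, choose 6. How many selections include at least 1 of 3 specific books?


Complement: C(12,6) - C(9,6) = 924 - 84 = 840

840


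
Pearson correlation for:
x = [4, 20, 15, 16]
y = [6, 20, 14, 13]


n=4, Σx=55, Σy=53, Σxy=842, Σx²=897, Σy²=801
r = (4×842 - 55×53)/√((4×897 - 55²)(4×801 - 53²))
= 453/√(563×395) = 453/√222385 ≈ 453/471.5771 ≈ 0.9606

r ≈ 0.9606


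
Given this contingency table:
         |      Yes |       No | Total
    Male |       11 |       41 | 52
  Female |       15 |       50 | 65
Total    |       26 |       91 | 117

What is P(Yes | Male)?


P(Yes | Male) = 11/(11+41) = 11/52

P(Yes|Male) = 11/52 ≈ 21.15%


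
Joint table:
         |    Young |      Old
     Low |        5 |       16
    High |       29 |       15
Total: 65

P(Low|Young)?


P(Low|Young) = 5/(5+29) = 5/34

P = 5/34 ≈ 14.71%


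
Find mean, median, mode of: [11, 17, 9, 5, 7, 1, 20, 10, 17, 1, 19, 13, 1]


Sorted: [1, 1, 1, 5, 7, 9, 10, 11, 13, 17, 17, 19, 20]
Mean = 131/13
Median = 10
Freq: {11: 1, 17: 2, 9: 1, 5: 1, 7: 1, 1: 3, 20: 1, 10: 1, 19: 1, 13: 1}
Mode: [1]

Mean=131/13, Median=10, Mode=1


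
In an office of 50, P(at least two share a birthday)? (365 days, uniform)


P(all different) = Π(365-i)/365 for i=0..49
= 0.029626
P(match) = 1 - 0.029626 = 0.970374

P ≈ 0.9704 ≈ 97.04%


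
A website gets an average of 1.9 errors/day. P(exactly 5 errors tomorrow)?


Poisson(λ=1.9): P(X=5) = e^(-λ)×λ^k/k!
= e^(-1.9) × 1.9^5 / 5!
≈ 0.1495686192 × 24.76099 / 120 ≈ 0.030862

P(X=5) ≈ 0.030862 ≈ 3.09%


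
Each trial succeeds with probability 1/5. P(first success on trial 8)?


Geometric: P(X=8) = (1-p)^(k-1)×p = (4/5)^7×1/5 = 16384/390625

P(X=8) = 16384/390625 ≈ 4.19%


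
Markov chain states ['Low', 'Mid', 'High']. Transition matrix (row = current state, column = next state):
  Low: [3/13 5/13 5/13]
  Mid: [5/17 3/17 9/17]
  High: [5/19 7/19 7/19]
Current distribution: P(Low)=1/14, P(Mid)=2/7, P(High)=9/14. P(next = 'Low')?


P(next=Low) = Σᵢ P(now=i)×P(i→Low)
= 1/14×3/13 + 2/7×5/17 + 9/14×5/19
= 3/182 + 10/119 + 45/266 = 7927/29393

P = 7927/29393 ≈ 0.2697


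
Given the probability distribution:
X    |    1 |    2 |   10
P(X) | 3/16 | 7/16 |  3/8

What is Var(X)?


E[X] = 77/16
E[X²] = 631/16
Var(X) = E[X²] - (E[X])² = 631/16 - 5929/256 = 4167/256

Var(X) = 4167/256 ≈ 16.2773


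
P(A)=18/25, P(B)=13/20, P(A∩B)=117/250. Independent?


P(A)×P(B) = 117/250
P(A∩B) = 117/250
Equal ✓ → Independent

Yes, independent


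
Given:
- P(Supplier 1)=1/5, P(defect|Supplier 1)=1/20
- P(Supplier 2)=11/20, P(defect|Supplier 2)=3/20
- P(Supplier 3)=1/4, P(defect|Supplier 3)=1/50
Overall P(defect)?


P(B) = Σ P(B|Aᵢ)×P(Aᵢ)
  1/20×1/5 = 1/100
  3/20×11/20 = 33/400
  1/50×1/4 = 1/200
Sum = 39/400

P(defect) = 39/400 ≈ 9.75%


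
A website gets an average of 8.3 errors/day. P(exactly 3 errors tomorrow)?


Poisson(λ=8.3): P(X=3) = e^(-λ)×λ^k/k!
= e^(-8.3) × 8.3^3 / 3!
≈ 0.0002485168271 × 571.787 / 6 ≈ 0.023683

P(X=3) ≈ 0.023683 ≈ 2.37%


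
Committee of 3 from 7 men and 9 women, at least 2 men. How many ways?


Count by #men:
  2M,1W: C(7,2)×C(9,1)=189
  3M,0W: C(7,3)×C(9,0)=35
Total = 224

224


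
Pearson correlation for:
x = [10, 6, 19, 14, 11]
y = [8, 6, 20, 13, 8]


n=5, Σx=60, Σy=55, Σxy=766, Σx²=814, Σy²=733
r = (5×766 - 60×55)/√((5×814 - 60²)(5×733 - 55²))
= 530/√(470×640) = 530/√300800 ≈ 530/548.4524 ≈ 0.9664

r ≈ 0.9664


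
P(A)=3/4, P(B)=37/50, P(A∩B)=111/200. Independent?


P(A)×P(B) = 111/200
P(A∩B) = 111/200
Equal ✓ → Independent

Yes, independent


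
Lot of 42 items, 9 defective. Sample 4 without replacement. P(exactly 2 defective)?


Hypergeometric: C(9,2)×C(33,2)/C(42,4)
= 36×528/111930 = 3168/18655

P(X=2) = 3168/18655 ≈ 16.98%


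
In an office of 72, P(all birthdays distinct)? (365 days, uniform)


P(all different) = Π(365-i)/365 for i=0..71
= (365/365)×(364/365)×...×(294/365)
= 0.000547

P ≈ 0.0005 ≈ 0.05%


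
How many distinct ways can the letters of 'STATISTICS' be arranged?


Letters: 10, freq: {'S': 3, 'T': 3, 'A': 1, 'I': 2, 'C': 1}
10!/(3!×3!×1!×2!×1!) = 3628800/72 = 50400

50400


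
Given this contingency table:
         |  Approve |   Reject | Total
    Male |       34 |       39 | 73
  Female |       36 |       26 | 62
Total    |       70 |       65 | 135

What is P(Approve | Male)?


P(Approve | Male) = 34/(34+39) = 34/73

P(Approve|Male) = 34/73 ≈ 46.58%


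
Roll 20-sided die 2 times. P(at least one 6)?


P(no 6)^2 = (19/20)^2 = 361/400
P(≥1) = 1 - 361/400 = 39/400

P = 39/400 ≈ 9.75%


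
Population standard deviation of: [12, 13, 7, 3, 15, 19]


Mean = 69/6 = 23/2
  (12-23/2)²=1/4
  (13-23/2)²=9/4
  (7-23/2)²=81/4
  (3-23/2)²=289/4
  (15-23/2)²=49/4
  (19-23/2)²=225/4
Σ(x-μ)² = 327/2
σ² = (327/2)/6 = 109/4

σ = √(109/4) ≈ 5.2202


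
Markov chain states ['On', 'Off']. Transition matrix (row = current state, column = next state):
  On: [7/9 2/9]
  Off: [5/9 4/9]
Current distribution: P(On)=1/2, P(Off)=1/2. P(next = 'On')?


P(next=On) = Σᵢ P(now=i)×P(i→On)
= 1/2×7/9 + 1/2×5/9
= 7/18 + 5/18 = 2/3

P = 2/3 ≈ 0.6667


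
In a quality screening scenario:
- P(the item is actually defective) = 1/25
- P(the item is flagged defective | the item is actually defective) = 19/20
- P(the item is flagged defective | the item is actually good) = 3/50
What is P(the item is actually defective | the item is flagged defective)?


Using Bayes' theorem:
P(A|B) = P(B|A)·P(A) / P(B)

P(the item is flagged defective) = 19/20 × 1/25 + 3/50 × 24/25
= 19/500 + 36/625 = 239/2500

P(the item is actually defective|the item is flagged defective) = (19/500) / (239/2500) = 95/239

P(the item is actually defective|the item is flagged defective) = 95/239 ≈ 39.75%


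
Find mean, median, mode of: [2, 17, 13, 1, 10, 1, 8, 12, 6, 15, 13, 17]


Sorted: [1, 1, 2, 6, 8, 10, 12, 13, 13, 15, 17, 17]
Mean = 115/12
Median = 11
Freq: {2: 1, 17: 2, 13: 2, 1: 2, 10: 1, 8: 1, 12: 1, 6: 1, 15: 1}
Mode: [1, 13, 17]

Mean=115/12, Median=11, Mode=[1, 13, 17]


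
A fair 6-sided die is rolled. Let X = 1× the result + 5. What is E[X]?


E[die] = (1+6)/2 = 7/2
E[X] = 1×7/2 + 5 = 17/2

E[X] = 17/2


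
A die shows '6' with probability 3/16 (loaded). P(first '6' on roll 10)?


Geometric: P(X=10) = (1-p)^(k-1)×p = (13/16)^9×3/16 = 31813498119/1099511627776

P(X=10) = 31813498119/1099511627776 ≈ 2.89%


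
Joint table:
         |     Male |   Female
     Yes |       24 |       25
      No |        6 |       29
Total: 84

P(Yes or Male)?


P(Yes∨Male) = P(Yes) + P(Male) - P(Yes∧Male)
= (49 + 30 - 24)/84 = 55/84

P = 55/84 ≈ 65.48%


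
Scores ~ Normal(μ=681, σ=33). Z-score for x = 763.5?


z = (x - μ)/σ = (763.5 - 681)/33 = 2.5

z = 2.5


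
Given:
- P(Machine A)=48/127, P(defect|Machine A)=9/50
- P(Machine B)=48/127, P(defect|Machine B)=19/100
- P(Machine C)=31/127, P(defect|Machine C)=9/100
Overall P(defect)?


P(B) = Σ P(B|Aᵢ)×P(Aᵢ)
  9/50×48/127 = 216/3175
  19/100×48/127 = 228/3175
  9/100×31/127 = 279/12700
Sum = 411/2540

P(defect) = 411/2540 ≈ 16.18%


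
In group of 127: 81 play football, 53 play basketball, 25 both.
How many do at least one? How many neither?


|A∪B| = 81+53-25 = 109
Neither = 127-109 = 18

At least one: 109; Neither: 18


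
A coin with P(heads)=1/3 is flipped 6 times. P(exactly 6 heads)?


Binomial: P(X=6) = C(6,6)×p^6×(1-p)^0
= 1 × 1/729 × 1 = 1/729

P(X=6) = 1/729 ≈ 0.14%


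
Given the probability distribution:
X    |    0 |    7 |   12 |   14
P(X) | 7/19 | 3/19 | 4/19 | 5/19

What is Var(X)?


E[X] = 139/19
E[X²] = 1703/19
Var(X) = E[X²] - (E[X])² = 1703/19 - 19321/361 = 13036/361

Var(X) = 13036/361 ≈ 36.1108


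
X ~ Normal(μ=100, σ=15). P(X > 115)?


z = (115-100)/15 = 1.0
P(X > 115) = 1 - P(Z ≤ 1.0) = 1 - 0.8413 = 0.1587

P(X > 115) ≈ 0.1587


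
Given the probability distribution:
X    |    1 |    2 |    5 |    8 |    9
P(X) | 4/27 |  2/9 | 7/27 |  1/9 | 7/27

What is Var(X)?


E[X] = 46/9
E[X²] = 962/27
Var(X) = E[X²] - (E[X])² = 962/27 - 2116/81 = 770/81

Var(X) = 770/81 ≈ 9.5062


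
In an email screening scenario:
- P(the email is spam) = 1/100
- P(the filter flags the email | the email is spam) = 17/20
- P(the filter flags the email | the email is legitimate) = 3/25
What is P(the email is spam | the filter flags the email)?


Using Bayes' theorem:
P(A|B) = P(B|A)·P(A) / P(B)

P(the filter flags the email) = 17/20 × 1/100 + 3/25 × 99/100
= 17/2000 + 297/2500 = 1273/10000

P(the email is spam|the filter flags the email) = (17/2000) / (1273/10000) = 85/1273

P(the email is spam|the filter flags the email) = 85/1273 ≈ 6.68%


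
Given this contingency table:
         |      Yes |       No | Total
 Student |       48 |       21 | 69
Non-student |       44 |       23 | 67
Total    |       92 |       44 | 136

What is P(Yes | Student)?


P(Yes | Student) = 48/(48+21) = 48/69 = 16/23

P(Yes|Student) = 16/23 ≈ 69.57%


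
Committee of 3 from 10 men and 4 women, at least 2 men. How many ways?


Count by #men:
  2M,1W: C(10,2)×C(4,1)=180
  3M,0W: C(10,3)×C(4,0)=120
Total = 300

300


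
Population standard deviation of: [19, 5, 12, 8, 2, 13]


Mean = 59/6
  (19-59/6)²=3025/36
  (5-59/6)²=841/36
  (12-59/6)²=169/36
  (8-59/6)²=121/36
  (2-59/6)²=2209/36
  (13-59/6)²=361/36
Σ(x-μ)² = 1121/6
σ² = (1121/6)/6 = 1121/36

σ = √(1121/36) ≈ 5.5802


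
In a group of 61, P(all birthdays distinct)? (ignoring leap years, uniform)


P(all different) = Π(365-i)/365 for i=0..60
= (365/365)×(364/365)×...×(305/365)
= 0.004911

P ≈ 0.0049 ≈ 0.49%


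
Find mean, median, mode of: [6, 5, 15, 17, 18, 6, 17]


Sorted: [5, 6, 6, 15, 17, 17, 18]
Mean = 84/7 = 12
Median = 15
Freq: {6: 2, 5: 1, 15: 1, 17: 2, 18: 1}
Mode: [6, 17]

Mean=12, Median=15, Mode=[6, 17]


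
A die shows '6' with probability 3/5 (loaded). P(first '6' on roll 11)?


Geometric: P(X=11) = (1-p)^(k-1)×p = (2/5)^10×3/5 = 3072/48828125

P(X=11) = 3072/48828125 ≈ 0.01%


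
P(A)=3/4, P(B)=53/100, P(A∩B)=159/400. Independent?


P(A)×P(B) = 159/400
P(A∩B) = 159/400
Equal ✓ → Independent

Yes, independent


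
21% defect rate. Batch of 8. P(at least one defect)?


P(all good) = (79/100)^8 = 1517108809906561/10000000000000000
P(≥1 defect) = 8482891190093439/10000000000000000

P = 8482891190093439/10000000000000000 ≈ 84.83%


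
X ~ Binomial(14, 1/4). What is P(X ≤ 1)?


P(X ≤ 1) = Σ P(X=i) for i=0..1
P(X=0) = 4782969/268435456
P(X=1) = 11160261/134217728
Sum = 27103491/268435456

P(X ≤ 1) = 27103491/268435456 ≈ 10.10%


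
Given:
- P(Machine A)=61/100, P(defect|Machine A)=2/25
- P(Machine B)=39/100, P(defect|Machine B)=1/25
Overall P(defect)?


P(B) = Σ P(B|Aᵢ)×P(Aᵢ)
  2/25×61/100 = 61/1250
  1/25×39/100 = 39/2500
Sum = 161/2500

P(defect) = 161/2500 ≈ 6.44%


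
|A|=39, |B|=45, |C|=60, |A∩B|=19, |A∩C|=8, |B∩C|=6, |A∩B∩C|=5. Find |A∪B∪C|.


|A∪B∪C| = 39+45+60-19-8-6+5 = 116

|A∪B∪C| = 116


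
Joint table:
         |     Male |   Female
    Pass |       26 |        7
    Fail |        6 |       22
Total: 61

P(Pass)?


P(Pass) = (26+7)/61 = 33/61

P(Pass) = 33/61 ≈ 54.10%


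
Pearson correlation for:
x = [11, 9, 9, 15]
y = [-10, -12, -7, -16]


n=4, Σx=44, Σy=-45, Σxy=-521, Σx²=508, Σy²=549
r = (4×(-521) - 44×(-45))/√((4×508 - 44²)(4×549 - (-45)²))
= -104/√(96×171) = -104/√16416 ≈ -104/128.1249 ≈ -0.8117

r ≈ -0.8117


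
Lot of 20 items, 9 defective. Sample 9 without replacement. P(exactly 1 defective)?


Hypergeometric: C(9,1)×C(11,8)/C(20,9)
= 9×165/167960 = 297/33592

P(X=1) = 297/33592 ≈ 0.88%


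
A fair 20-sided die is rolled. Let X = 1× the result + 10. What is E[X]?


E[die] = (1+20)/2 = 21/2
E[X] = 1×21/2 + 10 = 41/2

E[X] = 41/2


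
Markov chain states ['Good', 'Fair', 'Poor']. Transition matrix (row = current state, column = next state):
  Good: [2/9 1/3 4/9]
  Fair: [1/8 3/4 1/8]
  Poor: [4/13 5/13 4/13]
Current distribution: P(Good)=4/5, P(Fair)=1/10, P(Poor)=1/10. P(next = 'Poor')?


P(next=Poor) = Σᵢ P(now=i)×P(i→Poor)
= 4/5×4/9 + 1/10×1/8 + 1/10×4/13
= 16/45 + 1/80 + 2/65 = 3733/9360

P = 3733/9360 ≈ 0.3988


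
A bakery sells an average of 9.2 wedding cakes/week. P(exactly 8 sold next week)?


Poisson(λ=9.2): P(X=8) = e^(-λ)×λ^k/k!
= e^(-9.2) × 9.2^8 / 8!
≈ 0.0001010394018 × 51321887.3138 / 40320 ≈ 0.128609

P(X=8) ≈ 0.128609 ≈ 12.86%


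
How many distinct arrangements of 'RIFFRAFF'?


Letters: 8, freq: {'R': 2, 'I': 1, 'F': 4, 'A': 1}
8!/(2!×1!×4!×1!) = 40320/48 = 840

840


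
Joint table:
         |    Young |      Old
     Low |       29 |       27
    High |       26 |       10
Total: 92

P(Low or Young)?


P(Low∨Young) = P(Low) + P(Young) - P(Low∧Young)
= (56 + 55 - 29)/92 = 82/92 = 41/46

P = 41/46 ≈ 89.13%


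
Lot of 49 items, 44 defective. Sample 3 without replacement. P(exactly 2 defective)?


Hypergeometric: C(44,2)×C(5,1)/C(49,3)
= 946×5/18424 = 2365/9212

P(X=2) = 2365/9212 ≈ 25.67%


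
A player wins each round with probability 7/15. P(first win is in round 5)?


Geometric: P(X=5) = (1-p)^(k-1)×p = (8/15)^4×7/15 = 28672/759375

P(X=5) = 28672/759375 ≈ 3.78%


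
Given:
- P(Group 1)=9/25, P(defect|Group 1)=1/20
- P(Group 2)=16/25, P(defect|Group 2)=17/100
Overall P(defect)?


P(B) = Σ P(B|Aᵢ)×P(Aᵢ)
  1/20×9/25 = 9/500
  17/100×16/25 = 68/625
Sum = 317/2500

P(defect) = 317/2500 ≈ 12.68%


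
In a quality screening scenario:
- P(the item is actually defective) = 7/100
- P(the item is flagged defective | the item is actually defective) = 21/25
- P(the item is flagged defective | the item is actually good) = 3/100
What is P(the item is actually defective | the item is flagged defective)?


Using Bayes' theorem:
P(A|B) = P(B|A)·P(A) / P(B)

P(the item is flagged defective) = 21/25 × 7/100 + 3/100 × 93/100
= 147/2500 + 279/10000 = 867/10000

P(the item is actually defective|the item is flagged defective) = (147/2500) / (867/10000) = 196/289

P(the item is actually defective|the item is flagged defective) = 196/289 ≈ 67.82%


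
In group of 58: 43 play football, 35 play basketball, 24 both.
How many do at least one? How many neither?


|A∪B| = 43+35-24 = 54
Neither = 58-54 = 4

At least one: 54; Neither: 4


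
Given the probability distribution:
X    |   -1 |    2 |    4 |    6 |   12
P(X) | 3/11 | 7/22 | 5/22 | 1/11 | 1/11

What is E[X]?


E[X] = Σ x·P(X=x)
= (-1)×(3/11) + (2)×(7/22) + (4)×(5/22) + (6)×(1/11) + (12)×(1/11)
= 32/11

E[X] = 32/11


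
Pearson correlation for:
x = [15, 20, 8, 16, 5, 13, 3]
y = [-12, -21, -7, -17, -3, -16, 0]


n=7, Σx=80, Σy=-76, Σxy=-1151, Σx²=1148, Σy²=1188
r = (7×(-1151) - 80×(-76))/√((7×1148 - 80²)(7×1188 - (-76)²))
= -1977/√(1636×2540) = -1977/√4155440 ≈ -1977/2038.4896 ≈ -0.9698

r ≈ -0.9698


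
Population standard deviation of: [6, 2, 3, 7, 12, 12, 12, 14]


Mean = 68/8 = 17/2
  (6-17/2)²=25/4
  (2-17/2)²=169/4
  (3-17/2)²=121/4
  (7-17/2)²=9/4
  (12-17/2)²=49/4
  (12-17/2)²=49/4
  (12-17/2)²=49/4
  (14-17/2)²=121/4
Σ(x-μ)² = 148
σ² = 148/8 = 37/2

σ = √(37/2) ≈ 4.3012


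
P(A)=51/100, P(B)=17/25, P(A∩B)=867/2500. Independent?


P(A)×P(B) = 867/2500
P(A∩B) = 867/2500
Equal ✓ → Independent

Yes, independent


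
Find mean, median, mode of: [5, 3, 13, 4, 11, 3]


Sorted: [3, 3, 4, 5, 11, 13]
Mean = 39/6 = 13/2
Median = 9/2
Freq: {5: 1, 3: 2, 13: 1, 4: 1, 11: 1}
Mode: [3]

Mean=13/2, Median=9/2, Mode=3


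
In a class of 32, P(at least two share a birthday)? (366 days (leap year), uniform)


P(all different) = Π(366-i)/366 for i=0..31
= 0.247626
P(match) = 1 - 0.247626 = 0.752374

P ≈ 0.7524 ≈ 75.24%


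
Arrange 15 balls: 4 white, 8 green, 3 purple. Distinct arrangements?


15!/(4!×8!×3!) = 225225

225225


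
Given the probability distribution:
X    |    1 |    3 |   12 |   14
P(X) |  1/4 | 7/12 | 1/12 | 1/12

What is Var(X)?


E[X] = 25/6
E[X²] = 203/6
Var(X) = E[X²] - (E[X])² = 203/6 - 625/36 = 593/36

Var(X) = 593/36 ≈ 16.4722


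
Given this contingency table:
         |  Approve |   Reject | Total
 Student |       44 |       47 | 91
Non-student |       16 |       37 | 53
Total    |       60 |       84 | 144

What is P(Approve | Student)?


P(Approve | Student) = 44/(44+47) = 44/91

P(Approve|Student) = 44/91 ≈ 48.35%


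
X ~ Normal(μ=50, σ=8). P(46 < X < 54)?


z₁=(46-50)/8=-0.5, z₂=(54-50)/8=0.5
P = Φ(0.5) - Φ(-0.5) = 0.691462 - 0.308538 = 0.382924 ≈ 0.3829

P(46 < X < 54) ≈ 0.3829


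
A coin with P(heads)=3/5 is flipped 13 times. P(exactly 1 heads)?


Binomial: P(X=1) = C(13,1)×p^1×(1-p)^12
= 13 × 3/5 × 4096/244140625 = 159744/1220703125

P(X=1) = 159744/1220703125 ≈ 0.01%


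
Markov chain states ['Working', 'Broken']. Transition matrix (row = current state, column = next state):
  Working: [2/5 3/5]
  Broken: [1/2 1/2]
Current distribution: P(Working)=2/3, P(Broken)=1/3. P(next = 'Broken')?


P(next=Broken) = Σᵢ P(now=i)×P(i→Broken)
= 2/3×3/5 + 1/3×1/2
= 2/5 + 1/6 = 17/30

P = 17/30 ≈ 0.5667


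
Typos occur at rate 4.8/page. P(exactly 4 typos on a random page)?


Poisson(λ=4.8): P(X=4) = e^(-λ)×λ^k/k!
= e^(-4.8) × 4.8^4 / 4!
≈ 0.008229747049 × 530.8416 / 24 ≈ 0.182029

P(X=4) ≈ 0.182029 ≈ 18.20%


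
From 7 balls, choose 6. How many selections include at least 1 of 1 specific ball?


Complement: C(7,6) - C(6,6) = 7 - 1 = 6

6


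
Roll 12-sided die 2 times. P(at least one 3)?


P(no 3)^2 = (11/12)^2 = 121/144
P(≥1) = 1 - 121/144 = 23/144

P = 23/144 ≈ 15.97%


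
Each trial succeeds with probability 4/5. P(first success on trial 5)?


Geometric: P(X=5) = (1-p)^(k-1)×p = (1/5)^4×4/5 = 4/3125

P(X=5) = 4/3125 ≈ 0.13%


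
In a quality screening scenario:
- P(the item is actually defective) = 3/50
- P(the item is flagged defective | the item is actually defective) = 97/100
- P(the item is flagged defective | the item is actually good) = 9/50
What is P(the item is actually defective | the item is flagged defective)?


Using Bayes' theorem:
P(A|B) = P(B|A)·P(A) / P(B)

P(the item is flagged defective) = 97/100 × 3/50 + 9/50 × 47/50
= 291/5000 + 423/2500 = 1137/5000

P(the item is actually defective|the item is flagged defective) = (291/5000) / (1137/5000) = 97/379

P(the item is actually defective|the item is flagged defective) = 97/379 ≈ 25.59%


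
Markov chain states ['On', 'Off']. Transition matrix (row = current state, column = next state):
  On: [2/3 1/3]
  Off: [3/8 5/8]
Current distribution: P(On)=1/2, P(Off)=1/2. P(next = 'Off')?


P(next=Off) = Σᵢ P(now=i)×P(i→Off)
= 1/2×1/3 + 1/2×5/8
= 1/6 + 5/16 = 23/48

P = 23/48 ≈ 0.4792


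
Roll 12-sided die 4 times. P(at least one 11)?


P(no 11)^4 = (11/12)^4 = 14641/20736
P(≥1) = 1 - 14641/20736 = 6095/20736

P = 6095/20736 ≈ 29.39%


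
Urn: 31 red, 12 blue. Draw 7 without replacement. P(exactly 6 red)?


Hypergeometric: C(31,6)×C(12,1)/C(43,7)
= 736281×12/32224114 = 339822/1239389

P(X=6) = 339822/1239389 ≈ 27.42%


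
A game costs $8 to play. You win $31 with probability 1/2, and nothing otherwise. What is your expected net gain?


E[gain] = (31-8)×1/2 + (-8)×1/2
= 23/2 - 4 = 15/2

Expected net gain = $15/2 ≈ $7.50


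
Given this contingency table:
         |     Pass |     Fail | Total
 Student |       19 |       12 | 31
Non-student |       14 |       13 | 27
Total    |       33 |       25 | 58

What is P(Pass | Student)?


P(Pass | Student) = 19/(19+12) = 19/31

P(Pass|Student) = 19/31 ≈ 61.29%


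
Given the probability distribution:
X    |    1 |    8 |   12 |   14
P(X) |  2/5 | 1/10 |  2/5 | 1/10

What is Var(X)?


E[X] = 37/5
E[X²] = 84
Var(X) = E[X²] - (E[X])² = 84 - 1369/25 = 731/25

Var(X) = 731/25 ≈ 29.2400


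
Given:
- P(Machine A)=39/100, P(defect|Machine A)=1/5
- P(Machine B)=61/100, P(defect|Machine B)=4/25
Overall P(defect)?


P(B) = Σ P(B|Aᵢ)×P(Aᵢ)
  1/5×39/100 = 39/500
  4/25×61/100 = 61/625
Sum = 439/2500

P(defect) = 439/2500 ≈ 17.56%


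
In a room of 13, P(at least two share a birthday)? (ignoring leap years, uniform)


P(all different) = Π(365-i)/365 for i=0..12
= 0.805590
P(match) = 1 - 0.805590 = 0.194410

P ≈ 0.1944 ≈ 19.44%


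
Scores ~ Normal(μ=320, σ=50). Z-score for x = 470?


z = (x - μ)/σ = (470 - 320)/50 = 3.0

z = 3.0


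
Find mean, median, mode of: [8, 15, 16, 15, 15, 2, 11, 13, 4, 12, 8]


Sorted: [2, 4, 8, 8, 11, 12, 13, 15, 15, 15, 16]
Mean = 119/11
Median = 12
Freq: {8: 2, 15: 3, 16: 1, 2: 1, 11: 1, 13: 1, 4: 1, 12: 1}
Mode: [15]

Mean=119/11, Median=12, Mode=15


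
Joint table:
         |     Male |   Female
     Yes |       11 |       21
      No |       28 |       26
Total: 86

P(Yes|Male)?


P(Yes|Male) = 11/(11+28) = 11/39

P = 11/39 ≈ 28.21%


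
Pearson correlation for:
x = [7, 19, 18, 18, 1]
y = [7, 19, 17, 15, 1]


n=5, Σx=63, Σy=59, Σxy=987, Σx²=1059, Σy²=925
r = (5×987 - 63×59)/√((5×1059 - 63²)(5×925 - 59²))
= 1218/√(1326×1144) = 1218/√1516944 ≈ 1218/1231.6428 ≈ 0.9889

r ≈ 0.9889


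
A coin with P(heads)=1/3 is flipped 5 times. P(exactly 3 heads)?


Binomial: P(X=3) = C(5,3)×p^3×(1-p)^2
= 10 × 1/27 × 4/9 = 40/243

P(X=3) = 40/243 ≈ 16.46%


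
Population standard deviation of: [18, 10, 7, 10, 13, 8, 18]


Mean = 84/7 = 12
  (18-12)²=36
  (10-12)²=4
  (7-12)²=25
  (10-12)²=4
  (13-12)²=1
  (8-12)²=16
  (18-12)²=36
Σ(x-μ)² = 122
σ² = 122/7

σ = √(122/7) ≈ 4.1748


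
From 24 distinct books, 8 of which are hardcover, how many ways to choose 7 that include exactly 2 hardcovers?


Choose 2 of the 8 hardcovers and 5 of the other 16 books:
C(8,2)×C(16,5) = 28×4368 = 122304

122304


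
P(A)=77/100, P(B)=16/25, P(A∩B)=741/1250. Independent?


P(A)×P(B) = 308/625
P(A∩B) = 741/1250
Not equal → NOT independent

No, not independent


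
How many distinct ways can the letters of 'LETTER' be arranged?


Letters: 6, freq: {'L': 1, 'E': 2, 'T': 2, 'R': 1}
6!/(1!×2!×2!×1!) = 720/4 = 180

180


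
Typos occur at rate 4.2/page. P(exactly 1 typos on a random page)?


Poisson(λ=4.2): P(X=1) = e^(-λ)×λ^k/k!
= e^(-4.2) × 4.2^1 / 1!
≈ 0.01499557682 × 4.2 / 1 ≈ 0.062981

P(X=1) ≈ 0.062981 ≈ 6.30%


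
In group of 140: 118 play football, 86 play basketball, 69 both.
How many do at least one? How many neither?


|A∪B| = 118+86-69 = 135
Neither = 140-135 = 5

At least one: 135; Neither: 5


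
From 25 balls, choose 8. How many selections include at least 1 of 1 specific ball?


Complement: C(25,8) - C(24,8) = 1081575 - 735471 = 346104

346104


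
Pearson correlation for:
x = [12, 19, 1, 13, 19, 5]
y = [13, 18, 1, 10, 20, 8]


n=6, Σx=69, Σy=70, Σxy=1049, Σx²=1061, Σy²=1058
r = (6×1049 - 69×70)/√((6×1061 - 69²)(6×1058 - 70²))
= 1464/√(1605×1448) = 1464/√2324040 ≈ 1464/1524.4802 ≈ 0.9603

r ≈ 0.9603


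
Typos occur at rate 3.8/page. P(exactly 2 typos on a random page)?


Poisson(λ=3.8): P(X=2) = e^(-λ)×λ^k/k!
= e^(-3.8) × 3.8^2 / 2!
≈ 0.02237077186 × 14.44 / 2 ≈ 0.161517

P(X=2) ≈ 0.161517 ≈ 16.15%


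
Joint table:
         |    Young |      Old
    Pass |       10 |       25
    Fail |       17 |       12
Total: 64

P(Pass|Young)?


P(Pass|Young) = 10/(10+17) = 10/27

P = 10/27 ≈ 37.04%


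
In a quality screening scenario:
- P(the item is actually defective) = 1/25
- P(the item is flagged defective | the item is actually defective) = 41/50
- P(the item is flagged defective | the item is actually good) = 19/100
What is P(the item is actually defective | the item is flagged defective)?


Using Bayes' theorem:
P(A|B) = P(B|A)·P(A) / P(B)

P(the item is flagged defective) = 41/50 × 1/25 + 19/100 × 24/25
= 41/1250 + 114/625 = 269/1250

P(the item is actually defective|the item is flagged defective) = (41/1250) / (269/1250) = 41/269

P(the item is actually defective|the item is flagged defective) = 41/269 ≈ 15.24%


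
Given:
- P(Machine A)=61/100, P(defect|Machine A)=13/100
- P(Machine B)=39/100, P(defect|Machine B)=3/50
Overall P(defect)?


P(B) = Σ P(B|Aᵢ)×P(Aᵢ)
  13/100×61/100 = 793/10000
  3/50×39/100 = 117/5000
Sum = 1027/10000

P(defect) = 1027/10000 ≈ 10.27%


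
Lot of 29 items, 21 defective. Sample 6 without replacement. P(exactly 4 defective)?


Hypergeometric: C(21,4)×C(8,2)/C(29,6)
= 5985×28/475020 = 133/377

P(X=4) = 133/377 ≈ 35.28%


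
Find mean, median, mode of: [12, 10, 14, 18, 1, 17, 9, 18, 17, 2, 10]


Sorted: [1, 2, 9, 10, 10, 12, 14, 17, 17, 18, 18]
Mean = 128/11
Median = 12
Freq: {12: 1, 10: 2, 14: 1, 18: 2, 1: 1, 17: 2, 9: 1, 2: 1}
Mode: [10, 17, 18]

Mean=128/11, Median=12, Mode=[10, 17, 18]


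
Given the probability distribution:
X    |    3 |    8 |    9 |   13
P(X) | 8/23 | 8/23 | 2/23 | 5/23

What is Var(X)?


E[X] = 171/23
E[X²] = 1591/23
Var(X) = E[X²] - (E[X])² = 1591/23 - 29241/529 = 7352/529

Var(X) = 7352/529 ≈ 13.8979


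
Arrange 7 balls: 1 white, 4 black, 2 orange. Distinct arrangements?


7!/(1!×4!×2!) = 105

105


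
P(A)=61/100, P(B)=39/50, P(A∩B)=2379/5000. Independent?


P(A)×P(B) = 2379/5000
P(A∩B) = 2379/5000
Equal ✓ → Independent

Yes, independent


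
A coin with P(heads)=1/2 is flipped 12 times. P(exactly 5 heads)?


Binomial: P(X=5) = C(12,5)×p^5×(1-p)^7
= 792 × 1/32 × 1/128 = 99/512

P(X=5) = 99/512 ≈ 19.34%


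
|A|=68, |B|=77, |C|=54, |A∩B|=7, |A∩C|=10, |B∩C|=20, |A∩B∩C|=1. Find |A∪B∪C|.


|A∪B∪C| = 68+77+54-7-10-20+1 = 163

|A∪B∪C| = 163


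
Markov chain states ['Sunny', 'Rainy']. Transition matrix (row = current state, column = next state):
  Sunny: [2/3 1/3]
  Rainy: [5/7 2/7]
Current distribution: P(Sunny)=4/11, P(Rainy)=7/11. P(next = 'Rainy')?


P(next=Rainy) = Σᵢ P(now=i)×P(i→Rainy)
= 4/11×1/3 + 7/11×2/7
= 4/33 + 2/11 = 10/33

P = 10/33 ≈ 0.3030


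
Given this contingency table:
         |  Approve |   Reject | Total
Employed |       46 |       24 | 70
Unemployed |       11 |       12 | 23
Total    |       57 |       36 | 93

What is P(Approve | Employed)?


P(Approve | Employed) = 46/(46+24) = 46/70 = 23/35

P(Approve|Employed) = 23/35 ≈ 65.71%


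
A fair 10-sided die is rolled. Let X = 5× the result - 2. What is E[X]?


E[die] = (1+10)/2 = 11/2
E[X] = 5×11/2 - 2 = 51/2

E[X] = 51/2


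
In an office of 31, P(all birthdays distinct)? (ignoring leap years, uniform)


P(all different) = Π(365-i)/365 for i=0..30
= (365/365)×(364/365)×...×(335/365)
= 0.269545

P ≈ 0.2695 ≈ 26.95%


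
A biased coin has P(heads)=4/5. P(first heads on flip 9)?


Geometric: P(X=9) = (1-p)^(k-1)×p = (1/5)^8×4/5 = 4/1953125

P(X=9) = 4/1953125 ≈ 0.00%


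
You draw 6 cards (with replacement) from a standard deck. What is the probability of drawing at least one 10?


P(not a 10) = 48/52 = 12/13
P(none in 6 draws) = (12/13)^6 = 2985984/4826809
P(≥1 10) = 1 - 2985984/4826809 = 1840825/4826809

P = 1840825/4826809 ≈ 38.14%


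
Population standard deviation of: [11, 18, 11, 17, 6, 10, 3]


Mean = 76/7
  (11-76/7)²=1/49
  (18-76/7)²=2500/49
  (11-76/7)²=1/49
  (17-76/7)²=1849/49
  (6-76/7)²=1156/49
  (10-76/7)²=36/49
  (3-76/7)²=3025/49
Σ(x-μ)² = 1224/7
σ² = (1224/7)/7 = 1224/49

σ = √(1224/49) ≈ 4.9980


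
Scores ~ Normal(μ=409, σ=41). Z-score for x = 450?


z = (x - μ)/σ = (450 - 409)/41 = 1.0

z = 1.0


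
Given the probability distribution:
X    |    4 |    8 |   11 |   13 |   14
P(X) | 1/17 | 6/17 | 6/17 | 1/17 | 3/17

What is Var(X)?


E[X] = 173/17
E[X²] = 1883/17
Var(X) = E[X²] - (E[X])² = 1883/17 - 29929/289 = 2082/289

Var(X) = 2082/289 ≈ 7.2042


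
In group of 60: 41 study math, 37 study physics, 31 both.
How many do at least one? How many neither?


|A∪B| = 41+37-31 = 47
Neither = 60-47 = 13

At least one: 47; Neither: 13


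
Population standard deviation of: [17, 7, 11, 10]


Mean = 45/4
  (17-45/4)²=529/16
  (7-45/4)²=289/16
  (11-45/4)²=1/16
  (10-45/4)²=25/16
Σ(x-μ)² = 211/4
σ² = (211/4)/4 = 211/16

σ = √(211/16) ≈ 3.6315


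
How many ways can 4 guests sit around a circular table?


Circular arrangements of 4 distinct objects: fix one position to break rotational symmetry.
(n-1)! = 3! = 6

6


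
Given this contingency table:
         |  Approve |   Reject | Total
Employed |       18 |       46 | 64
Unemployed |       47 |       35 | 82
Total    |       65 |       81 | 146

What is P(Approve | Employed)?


P(Approve | Employed) = 18/(18+46) = 18/64 = 9/32

P(Approve|Employed) = 9/32 ≈ 28.12%


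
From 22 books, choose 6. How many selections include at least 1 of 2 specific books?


Complement: C(22,6) - C(20,6) = 74613 - 38760 = 35853

35853


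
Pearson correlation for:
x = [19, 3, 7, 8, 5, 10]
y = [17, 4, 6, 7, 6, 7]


n=6, Σx=52, Σy=47, Σxy=533, Σx²=608, Σy²=475
r = (6×533 - 52×47)/√((6×608 - 52²)(6×475 - 47²))
= 754/√(944×641) = 754/√605104 ≈ 754/777.8843 ≈ 0.9693

r ≈ 0.9693


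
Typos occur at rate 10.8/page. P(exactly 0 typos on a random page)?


Poisson(λ=10.8): P(X=0) = e^(-λ)×λ^k/k!
= e^(-10.8) × 10.8^0 / 0!
≈ 2.039950341e-05 × 1 / 1 ≈ 0.000020

P(X=0) ≈ 0.000020 ≈ 0.00%


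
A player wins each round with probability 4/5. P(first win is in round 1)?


Geometric: P(X=1) = (1-p)^(k-1)×p = (1/5)^0×4/5 = 4/5

P(X=1) = 4/5 ≈ 80.00%


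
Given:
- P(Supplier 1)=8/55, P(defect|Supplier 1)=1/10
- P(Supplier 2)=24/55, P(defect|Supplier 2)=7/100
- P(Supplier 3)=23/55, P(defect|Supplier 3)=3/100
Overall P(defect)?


P(B) = Σ P(B|Aᵢ)×P(Aᵢ)
  1/10×8/55 = 4/275
  7/100×24/55 = 42/1375
  3/100×23/55 = 69/5500
Sum = 317/5500

P(defect) = 317/5500 ≈ 5.76%


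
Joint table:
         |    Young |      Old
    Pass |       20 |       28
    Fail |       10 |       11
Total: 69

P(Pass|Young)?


P(Pass|Young) = 20/(20+10) = 20/30 = 2/3

P = 2/3 ≈ 66.67%


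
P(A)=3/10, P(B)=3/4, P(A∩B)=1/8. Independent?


P(A)×P(B) = 9/40
P(A∩B) = 1/8
Not equal → NOT independent

No, not independent


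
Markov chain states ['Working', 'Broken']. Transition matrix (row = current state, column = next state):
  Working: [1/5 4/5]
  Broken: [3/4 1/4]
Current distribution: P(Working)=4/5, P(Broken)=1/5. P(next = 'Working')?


P(next=Working) = Σᵢ P(now=i)×P(i→Working)
= 4/5×1/5 + 1/5×3/4
= 4/25 + 3/20 = 31/100

P = 31/100 ≈ 0.3100


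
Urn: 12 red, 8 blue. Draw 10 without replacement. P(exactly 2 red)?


Hypergeometric: C(12,2)×C(8,8)/C(20,10)
= 66×1/184756 = 3/8398

P(X=2) = 3/8398 ≈ 0.04%


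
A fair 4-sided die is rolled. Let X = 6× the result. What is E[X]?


E[die] = (1+4)/2 = 5/2
E[X] = 6 × 5/2 = 15

E[X] = 15


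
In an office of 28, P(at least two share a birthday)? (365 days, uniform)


P(all different) = Π(365-i)/365 for i=0..27
= 0.345539
P(match) = 1 - 0.345539 = 0.654461

P ≈ 0.6545 ≈ 65.45%


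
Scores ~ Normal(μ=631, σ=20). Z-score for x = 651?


z = (x - μ)/σ = (651 - 631)/20 = 1.0

z = 1.0


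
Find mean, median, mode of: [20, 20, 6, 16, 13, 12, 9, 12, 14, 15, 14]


Sorted: [6, 9, 12, 12, 13, 14, 14, 15, 16, 20, 20]
Mean = 151/11
Median = 14
Freq: {20: 2, 6: 1, 16: 1, 13: 1, 12: 2, 9: 1, 14: 2, 15: 1}
Mode: [12, 14, 20]

Mean=151/11, Median=14, Mode=[12, 14, 20]


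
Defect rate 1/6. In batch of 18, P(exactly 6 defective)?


Binomial: P(X=6) = C(18,6)×p^6×(1-p)^12
= 18564 × 1/46656 × 244140625/2176782336 = 377685546875/8463329722368

P(X=6) = 377685546875/8463329722368 ≈ 4.46%


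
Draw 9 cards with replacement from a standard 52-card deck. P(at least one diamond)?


P(not a diamond) = 39/52 = 3/4
P(none in 9 draws) = (3/4)^9 = 19683/262144
P(≥1 diamond) = 1 - 19683/262144 = 242461/262144

P = 242461/262144 ≈ 92.49%


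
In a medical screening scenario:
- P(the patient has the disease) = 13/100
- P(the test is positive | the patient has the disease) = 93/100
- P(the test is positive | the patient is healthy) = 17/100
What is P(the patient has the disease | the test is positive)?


Using Bayes' theorem:
P(A|B) = P(B|A)·P(A) / P(B)

P(the test is positive) = 93/100 × 13/100 + 17/100 × 87/100
= 1209/10000 + 1479/10000 = 168/625

P(the patient has the disease|the test is positive) = (1209/10000) / (168/625) = 403/896

P(the patient has the disease|the test is positive) = 403/896 ≈ 44.98%


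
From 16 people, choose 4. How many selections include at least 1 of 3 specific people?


Complement: C(16,4) - C(13,4) = 1820 - 715 = 1105

1105


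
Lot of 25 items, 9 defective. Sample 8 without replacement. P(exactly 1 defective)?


Hypergeometric: C(9,1)×C(16,7)/C(25,8)
= 9×11440/1081575 = 208/2185

P(X=1) = 208/2185 ≈ 9.52%


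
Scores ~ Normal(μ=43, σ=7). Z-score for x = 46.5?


z = (x - μ)/σ = (46.5 - 43)/7 = 0.5

z = 0.5


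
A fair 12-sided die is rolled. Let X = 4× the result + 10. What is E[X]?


E[die] = (1+12)/2 = 13/2
E[X] = 4×13/2 + 10 = 36

E[X] = 36


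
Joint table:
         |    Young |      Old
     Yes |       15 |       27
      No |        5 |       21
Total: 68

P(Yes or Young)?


P(Yes∨Young) = P(Yes) + P(Young) - P(Yes∧Young)
= (42 + 20 - 15)/68 = 47/68

P = 47/68 ≈ 69.12%


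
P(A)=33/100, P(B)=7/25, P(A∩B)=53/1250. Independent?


P(A)×P(B) = 231/2500
P(A∩B) = 53/1250
Not equal → NOT independent

No, not independent


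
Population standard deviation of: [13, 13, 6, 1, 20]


Mean = 53/5
  (13-53/5)²=144/25
  (13-53/5)²=144/25
  (6-53/5)²=529/25
  (1-53/5)²=2304/25
  (20-53/5)²=2209/25
Σ(x-μ)² = 1066/5
σ² = (1066/5)/5 = 1066/25

σ = √(1066/25) ≈ 6.5299


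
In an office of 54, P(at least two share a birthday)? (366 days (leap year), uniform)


P(all different) = Π(366-i)/366 for i=0..53
= 0.016316
P(match) = 1 - 0.016316 = 0.983684

P ≈ 0.9837 ≈ 98.37%


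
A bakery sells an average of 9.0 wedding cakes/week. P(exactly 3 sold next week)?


Poisson(λ=9.0): P(X=3) = e^(-λ)×λ^k/k!
= e^(-9.0) × 9.0^3 / 3!
≈ 0.0001234098041 × 729 / 6 ≈ 0.014994

P(X=3) ≈ 0.014994 ≈ 1.50%


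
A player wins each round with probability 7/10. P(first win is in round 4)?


Geometric: P(X=4) = (1-p)^(k-1)×p = (3/10)^3×7/10 = 189/10000

P(X=4) = 189/10000 ≈ 1.89%


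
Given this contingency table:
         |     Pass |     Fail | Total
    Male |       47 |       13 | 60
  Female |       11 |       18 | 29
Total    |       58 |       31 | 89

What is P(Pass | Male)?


P(Pass | Male) = 47/(47+13) = 47/60

P(Pass|Male) = 47/60 ≈ 78.33%


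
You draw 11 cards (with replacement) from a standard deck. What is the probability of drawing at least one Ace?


P(not a Ace) = 48/52 = 12/13
P(none in 11 draws) = (12/13)^11 = 743008370688/1792160394037
P(≥1 Ace) = 1 - 743008370688/1792160394037 = 1049152023349/1792160394037

P = 1049152023349/1792160394037 ≈ 58.54%


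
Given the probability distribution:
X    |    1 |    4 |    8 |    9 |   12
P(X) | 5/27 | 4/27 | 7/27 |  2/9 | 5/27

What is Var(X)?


E[X] = 191/27
E[X²] = 1723/27
Var(X) = E[X²] - (E[X])² = 1723/27 - 36481/729 = 10040/729

Var(X) = 10040/729 ≈ 13.7723


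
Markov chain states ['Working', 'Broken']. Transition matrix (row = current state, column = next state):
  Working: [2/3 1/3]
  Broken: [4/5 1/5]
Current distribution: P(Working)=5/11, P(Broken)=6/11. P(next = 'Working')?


P(next=Working) = Σᵢ P(now=i)×P(i→Working)
= 5/11×2/3 + 6/11×4/5
= 10/33 + 24/55 = 122/165

P = 122/165 ≈ 0.7394


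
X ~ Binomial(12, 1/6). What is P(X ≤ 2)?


P(X ≤ 2) = Σ P(X=i) for i=0..2
P(X=0) = 244140625/2176782336
P(X=1) = 48828125/181398528
P(X=2) = 107421875/362797056
Sum = 1474609375/2176782336

P(X ≤ 2) = 1474609375/2176782336 ≈ 67.74%


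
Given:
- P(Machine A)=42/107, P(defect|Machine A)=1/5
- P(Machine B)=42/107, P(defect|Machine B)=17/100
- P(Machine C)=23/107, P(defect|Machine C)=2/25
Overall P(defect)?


P(B) = Σ P(B|Aᵢ)×P(Aᵢ)
  1/5×42/107 = 42/535
  17/100×42/107 = 357/5350
  2/25×23/107 = 46/2675
Sum = 869/5350

P(defect) = 869/5350 ≈ 16.24%


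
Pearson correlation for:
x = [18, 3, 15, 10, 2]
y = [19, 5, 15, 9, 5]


n=5, Σx=48, Σy=53, Σxy=682, Σx²=662, Σy²=717
r = (5×682 - 48×53)/√((5×662 - 48²)(5×717 - 53²))
= 866/√(1006×776) = 866/√780656 ≈ 866/883.5474 ≈ 0.9801

r ≈ 0.9801


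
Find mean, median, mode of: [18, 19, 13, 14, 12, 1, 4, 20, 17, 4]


Sorted: [1, 4, 4, 12, 13, 14, 17, 18, 19, 20]
Mean = 122/10 = 61/5
Median = 27/2
Freq: {18: 1, 19: 1, 13: 1, 14: 1, 12: 1, 1: 1, 4: 2, 20: 1, 17: 1}
Mode: [4]

Mean=61/5, Median=27/2, Mode=4


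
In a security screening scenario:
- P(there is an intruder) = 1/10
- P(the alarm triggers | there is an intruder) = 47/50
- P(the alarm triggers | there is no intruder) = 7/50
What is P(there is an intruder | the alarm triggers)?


Using Bayes' theorem:
P(A|B) = P(B|A)·P(A) / P(B)

P(the alarm triggers) = 47/50 × 1/10 + 7/50 × 9/10
= 47/500 + 63/500 = 11/50

P(there is an intruder|the alarm triggers) = (47/500) / (11/50) = 47/110

P(there is an intruder|the alarm triggers) = 47/110 ≈ 42.73%
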